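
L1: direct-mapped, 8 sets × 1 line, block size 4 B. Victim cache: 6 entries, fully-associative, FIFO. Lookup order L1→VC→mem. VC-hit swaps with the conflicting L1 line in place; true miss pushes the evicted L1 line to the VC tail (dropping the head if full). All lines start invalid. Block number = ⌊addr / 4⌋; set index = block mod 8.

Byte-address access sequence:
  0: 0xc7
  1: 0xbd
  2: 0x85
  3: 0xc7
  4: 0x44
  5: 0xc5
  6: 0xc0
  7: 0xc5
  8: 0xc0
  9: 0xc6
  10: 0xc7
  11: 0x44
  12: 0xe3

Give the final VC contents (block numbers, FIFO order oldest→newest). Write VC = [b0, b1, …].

#0 0xc7→b49/s1 MISS; vc=[]
#1 0xbd→b47/s7 MISS; vc=[]
#2 0x85→b33/s1 MISS; vc=[49]
#3 0xc7→b49/s1 VC-HIT; vc=[33]
#4 0x44→b17/s1 MISS; vc=[33,49]
#5 0xc5→b49/s1 VC-HIT; vc=[33,17]
#6 0xc0→b48/s0 MISS; vc=[33,17]
#7 0xc5→b49/s1 L1-HIT; vc=[33,17]
#8 0xc0→b48/s0 L1-HIT; vc=[33,17]
#9 0xc6→b49/s1 L1-HIT; vc=[33,17]
#10 0xc7→b49/s1 L1-HIT; vc=[33,17]
#11 0x44→b17/s1 VC-HIT; vc=[33,49]
#12 0xe3→b56/s0 MISS; vc=[33,49,48]

VC = [33, 49, 48]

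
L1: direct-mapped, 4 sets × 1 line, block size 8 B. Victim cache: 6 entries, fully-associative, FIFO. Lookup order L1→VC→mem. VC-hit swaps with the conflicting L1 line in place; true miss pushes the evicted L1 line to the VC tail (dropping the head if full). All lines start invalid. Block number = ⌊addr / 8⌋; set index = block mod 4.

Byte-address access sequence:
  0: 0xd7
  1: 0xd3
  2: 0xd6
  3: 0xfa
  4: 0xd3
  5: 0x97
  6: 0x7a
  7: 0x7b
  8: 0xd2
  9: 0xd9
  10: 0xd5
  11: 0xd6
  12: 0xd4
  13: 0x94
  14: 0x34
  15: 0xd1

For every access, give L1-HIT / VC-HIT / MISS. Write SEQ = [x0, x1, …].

0: 0xd7 (blk 26, set 2) → MISS  vc=[]
1: 0xd3 (blk 26, set 2) → L1-HIT  vc=[]
2: 0xd6 (blk 26, set 2) → L1-HIT  vc=[]
3: 0xfa (blk 31, set 3) → MISS  vc=[]
4: 0xd3 (blk 26, set 2) → L1-HIT  vc=[]
5: 0x97 (blk 18, set 2) → MISS  vc=[26]
6: 0x7a (blk 15, set 3) → MISS  vc=[26, 31]
7: 0x7b (blk 15, set 3) → L1-HIT  vc=[26, 31]
8: 0xd2 (blk 26, set 2) → VC-HIT  vc=[18, 31]
9: 0xd9 (blk 27, set 3) → MISS  vc=[18, 31, 15]
10: 0xd5 (blk 26, set 2) → L1-HIT  vc=[18, 31, 15]
11: 0xd6 (blk 26, set 2) → L1-HIT  vc=[18, 31, 15]
12: 0xd4 (blk 26, set 2) → L1-HIT  vc=[18, 31, 15]
13: 0x94 (blk 18, set 2) → VC-HIT  vc=[26, 31, 15]
14: 0x34 (blk 6, set 2) → MISS  vc=[26, 31, 15, 18]
15: 0xd1 (blk 26, set 2) → VC-HIT  vc=[6, 31, 15, 18]

SEQ = [MISS, L1-HIT, L1-HIT, MISS, L1-HIT, MISS, MISS, L1-HIT, VC-HIT, MISS, L1-HIT, L1-HIT, L1-HIT, VC-HIT, MISS, VC-HIT]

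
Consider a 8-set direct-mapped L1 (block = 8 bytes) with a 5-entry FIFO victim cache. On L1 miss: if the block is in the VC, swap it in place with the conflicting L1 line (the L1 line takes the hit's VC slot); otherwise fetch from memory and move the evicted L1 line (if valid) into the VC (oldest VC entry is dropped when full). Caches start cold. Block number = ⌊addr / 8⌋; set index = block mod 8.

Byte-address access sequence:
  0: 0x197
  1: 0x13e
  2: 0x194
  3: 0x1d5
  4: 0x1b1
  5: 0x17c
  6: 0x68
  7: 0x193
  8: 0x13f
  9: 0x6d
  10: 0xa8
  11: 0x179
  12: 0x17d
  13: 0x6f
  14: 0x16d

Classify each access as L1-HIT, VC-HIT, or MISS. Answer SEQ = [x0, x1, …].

SEQ = [MISS, MISS, L1-HIT, MISS, MISS, MISS, MISS, VC-HIT, VC-HIT, L1-HIT, MISS, VC-HIT, L1-HIT, VC-HIT, MISS]

  [0] addr=0x197 blk=50 s=2: MISS | VC []
  [1] addr=0x13e blk=39 s=7: MISS | VC []
  [2] addr=0x194 blk=50 s=2: L1-HIT | VC []
  [3] addr=0x1d5 blk=58 s=2: MISS | VC [50]
  [4] addr=0x1b1 blk=54 s=6: MISS | VC [50]
  [5] addr=0x17c blk=47 s=7: MISS | VC [50, 39]
  [6] addr=0x68 blk=13 s=5: MISS | VC [50, 39]
  [7] addr=0x193 blk=50 s=2: VC-HIT | VC [58, 39]
  [8] addr=0x13f blk=39 s=7: VC-HIT | VC [58, 47]
  [9] addr=0x6d blk=13 s=5: L1-HIT | VC [58, 47]
  [10] addr=0xa8 blk=21 s=5: MISS | VC [58, 47, 13]
  [11] addr=0x179 blk=47 s=7: VC-HIT | VC [58, 39, 13]
  [12] addr=0x17d blk=47 s=7: L1-HIT | VC [58, 39, 13]
  [13] addr=0x6f blk=13 s=5: VC-HIT | VC [58, 39, 21]
  [14] addr=0x16d blk=45 s=5: MISS | VC [58, 39, 21, 13]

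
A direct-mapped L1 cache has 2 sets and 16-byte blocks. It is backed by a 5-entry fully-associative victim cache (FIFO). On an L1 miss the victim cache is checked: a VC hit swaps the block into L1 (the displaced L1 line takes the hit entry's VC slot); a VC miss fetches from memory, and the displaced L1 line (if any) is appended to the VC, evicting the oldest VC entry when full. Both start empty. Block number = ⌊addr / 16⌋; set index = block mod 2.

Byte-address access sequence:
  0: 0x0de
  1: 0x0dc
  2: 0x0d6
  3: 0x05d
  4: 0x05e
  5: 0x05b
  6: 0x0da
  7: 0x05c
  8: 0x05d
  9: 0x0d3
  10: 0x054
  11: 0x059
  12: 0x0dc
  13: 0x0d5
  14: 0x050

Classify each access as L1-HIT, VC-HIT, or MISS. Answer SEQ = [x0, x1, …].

  [0] addr=0xde blk=13 s=1: MISS | VC []
  [1] addr=0xdc blk=13 s=1: L1-HIT | VC []
  [2] addr=0xd6 blk=13 s=1: L1-HIT | VC []
  [3] addr=0x5d blk=5 s=1: MISS | VC [13]
  [4] addr=0x5e blk=5 s=1: L1-HIT | VC [13]
  [5] addr=0x5b blk=5 s=1: L1-HIT | VC [13]
  [6] addr=0xda blk=13 s=1: VC-HIT | VC [5]
  [7] addr=0x5c blk=5 s=1: VC-HIT | VC [13]
  [8] addr=0x5d blk=5 s=1: L1-HIT | VC [13]
  [9] addr=0xd3 blk=13 s=1: VC-HIT | VC [5]
  [10] addr=0x54 blk=5 s=1: VC-HIT | VC [13]
  [11] addr=0x59 blk=5 s=1: L1-HIT | VC [13]
  [12] addr=0xdc blk=13 s=1: VC-HIT | VC [5]
  [13] addr=0xd5 blk=13 s=1: L1-HIT | VC [5]
  [14] addr=0x50 blk=5 s=1: VC-HIT | VC [13]

SEQ = [MISS, L1-HIT, L1-HIT, MISS, L1-HIT, L1-HIT, VC-HIT, VC-HIT, L1-HIT, VC-HIT, VC-HIT, L1-HIT, VC-HIT, L1-HIT, VC-HIT]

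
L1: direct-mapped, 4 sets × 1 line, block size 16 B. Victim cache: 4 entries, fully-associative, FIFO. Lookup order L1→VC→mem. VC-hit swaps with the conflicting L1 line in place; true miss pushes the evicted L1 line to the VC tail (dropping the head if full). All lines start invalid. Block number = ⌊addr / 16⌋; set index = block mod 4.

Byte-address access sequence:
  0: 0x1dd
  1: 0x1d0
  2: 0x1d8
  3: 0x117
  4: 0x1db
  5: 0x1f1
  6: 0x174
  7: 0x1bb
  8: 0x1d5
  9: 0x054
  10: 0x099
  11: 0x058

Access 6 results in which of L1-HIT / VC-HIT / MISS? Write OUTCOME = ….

#0 0x1dd→b29/s1 MISS; vc=[]
#1 0x1d0→b29/s1 L1-HIT; vc=[]
#2 0x1d8→b29/s1 L1-HIT; vc=[]
#3 0x117→b17/s1 MISS; vc=[29]
#4 0x1db→b29/s1 VC-HIT; vc=[17]
#5 0x1f1→b31/s3 MISS; vc=[17]
#6 0x174→b23/s3 MISS; vc=[17,31]
#7 0x1bb→b27/s3 MISS; vc=[17,31,23]
#8 0x1d5→b29/s1 L1-HIT; vc=[17,31,23]
#9 0x54→b5/s1 MISS; vc=[17,31,23,29]
#10 0x99→b9/s1 MISS; vc=[31,23,29,5]
#11 0x58→b5/s1 VC-HIT; vc=[31,23,29,9]

OUTCOME = MISS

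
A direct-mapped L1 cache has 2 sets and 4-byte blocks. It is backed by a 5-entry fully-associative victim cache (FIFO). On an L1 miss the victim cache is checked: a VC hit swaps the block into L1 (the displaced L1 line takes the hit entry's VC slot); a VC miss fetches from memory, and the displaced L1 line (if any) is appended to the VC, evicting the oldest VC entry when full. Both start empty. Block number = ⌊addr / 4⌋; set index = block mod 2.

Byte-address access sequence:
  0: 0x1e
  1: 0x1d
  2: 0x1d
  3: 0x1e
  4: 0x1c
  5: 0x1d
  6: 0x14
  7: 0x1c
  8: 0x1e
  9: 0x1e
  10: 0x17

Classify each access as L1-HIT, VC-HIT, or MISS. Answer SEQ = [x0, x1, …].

#0 0x1e→b7/s1 MISS; vc=[]
#1 0x1d→b7/s1 L1-HIT; vc=[]
#2 0x1d→b7/s1 L1-HIT; vc=[]
#3 0x1e→b7/s1 L1-HIT; vc=[]
#4 0x1c→b7/s1 L1-HIT; vc=[]
#5 0x1d→b7/s1 L1-HIT; vc=[]
#6 0x14→b5/s1 MISS; vc=[7]
#7 0x1c→b7/s1 VC-HIT; vc=[5]
#8 0x1e→b7/s1 L1-HIT; vc=[5]
#9 0x1e→b7/s1 L1-HIT; vc=[5]
#10 0x17→b5/s1 VC-HIT; vc=[7]

SEQ = [MISS, L1-HIT, L1-HIT, L1-HIT, L1-HIT, L1-HIT, MISS, VC-HIT, L1-HIT, L1-HIT, VC-HIT]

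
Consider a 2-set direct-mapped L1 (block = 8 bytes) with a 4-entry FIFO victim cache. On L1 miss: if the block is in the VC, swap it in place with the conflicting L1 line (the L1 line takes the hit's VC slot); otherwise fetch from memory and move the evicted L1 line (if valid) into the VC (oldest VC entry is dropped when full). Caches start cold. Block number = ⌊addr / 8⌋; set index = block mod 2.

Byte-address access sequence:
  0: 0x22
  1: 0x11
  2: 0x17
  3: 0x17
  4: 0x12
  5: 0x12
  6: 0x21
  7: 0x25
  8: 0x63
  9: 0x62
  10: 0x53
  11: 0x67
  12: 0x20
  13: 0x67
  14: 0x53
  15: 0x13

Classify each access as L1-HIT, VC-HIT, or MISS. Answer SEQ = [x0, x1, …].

SEQ = [MISS, MISS, L1-HIT, L1-HIT, L1-HIT, L1-HIT, VC-HIT, L1-HIT, MISS, L1-HIT, MISS, VC-HIT, VC-HIT, VC-HIT, VC-HIT, VC-HIT]

#0 0x22→b4/s0 MISS; vc=[]
#1 0x11→b2/s0 MISS; vc=[4]
#2 0x17→b2/s0 L1-HIT; vc=[4]
#3 0x17→b2/s0 L1-HIT; vc=[4]
#4 0x12→b2/s0 L1-HIT; vc=[4]
#5 0x12→b2/s0 L1-HIT; vc=[4]
#6 0x21→b4/s0 VC-HIT; vc=[2]
#7 0x25→b4/s0 L1-HIT; vc=[2]
#8 0x63→b12/s0 MISS; vc=[2,4]
#9 0x62→b12/s0 L1-HIT; vc=[2,4]
#10 0x53→b10/s0 MISS; vc=[2,4,12]
#11 0x67→b12/s0 VC-HIT; vc=[2,4,10]
#12 0x20→b4/s0 VC-HIT; vc=[2,12,10]
#13 0x67→b12/s0 VC-HIT; vc=[2,4,10]
#14 0x53→b10/s0 VC-HIT; vc=[2,4,12]
#15 0x13→b2/s0 VC-HIT; vc=[10,4,12]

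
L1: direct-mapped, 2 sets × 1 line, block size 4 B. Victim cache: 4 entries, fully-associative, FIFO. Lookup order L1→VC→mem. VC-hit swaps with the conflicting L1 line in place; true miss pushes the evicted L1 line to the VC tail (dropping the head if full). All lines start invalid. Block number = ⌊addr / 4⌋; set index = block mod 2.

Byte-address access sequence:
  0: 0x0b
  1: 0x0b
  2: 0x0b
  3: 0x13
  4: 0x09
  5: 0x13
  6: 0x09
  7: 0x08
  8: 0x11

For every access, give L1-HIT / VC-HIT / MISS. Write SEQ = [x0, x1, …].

  [0] addr=0xb blk=2 s=0: MISS | VC []
  [1] addr=0xb blk=2 s=0: L1-HIT | VC []
  [2] addr=0xb blk=2 s=0: L1-HIT | VC []
  [3] addr=0x13 blk=4 s=0: MISS | VC [2]
  [4] addr=0x9 blk=2 s=0: VC-HIT | VC [4]
  [5] addr=0x13 blk=4 s=0: VC-HIT | VC [2]
  [6] addr=0x9 blk=2 s=0: VC-HIT | VC [4]
  [7] addr=0x8 blk=2 s=0: L1-HIT | VC [4]
  [8] addr=0x11 blk=4 s=0: VC-HIT | VC [2]

SEQ = [MISS, L1-HIT, L1-HIT, MISS, VC-HIT, VC-HIT, VC-HIT, L1-HIT, VC-HIT]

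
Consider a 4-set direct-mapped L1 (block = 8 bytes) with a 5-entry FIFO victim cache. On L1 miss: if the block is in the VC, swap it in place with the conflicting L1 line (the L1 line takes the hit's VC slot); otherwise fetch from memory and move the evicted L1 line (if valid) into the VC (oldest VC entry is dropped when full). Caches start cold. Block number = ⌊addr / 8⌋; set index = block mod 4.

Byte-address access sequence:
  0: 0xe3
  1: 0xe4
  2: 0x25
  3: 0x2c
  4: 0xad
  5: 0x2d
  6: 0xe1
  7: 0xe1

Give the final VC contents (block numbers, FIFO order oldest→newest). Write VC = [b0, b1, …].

0: 0xe3 (blk 28, set 0) → MISS  vc=[]
1: 0xe4 (blk 28, set 0) → L1-HIT  vc=[]
2: 0x25 (blk 4, set 0) → MISS  vc=[28]
3: 0x2c (blk 5, set 1) → MISS  vc=[28]
4: 0xad (blk 21, set 1) → MISS  vc=[28, 5]
5: 0x2d (blk 5, set 1) → VC-HIT  vc=[28, 21]
6: 0xe1 (blk 28, set 0) → VC-HIT  vc=[4, 21]
7: 0xe1 (blk 28, set 0) → L1-HIT  vc=[4, 21]

VC = [4, 21]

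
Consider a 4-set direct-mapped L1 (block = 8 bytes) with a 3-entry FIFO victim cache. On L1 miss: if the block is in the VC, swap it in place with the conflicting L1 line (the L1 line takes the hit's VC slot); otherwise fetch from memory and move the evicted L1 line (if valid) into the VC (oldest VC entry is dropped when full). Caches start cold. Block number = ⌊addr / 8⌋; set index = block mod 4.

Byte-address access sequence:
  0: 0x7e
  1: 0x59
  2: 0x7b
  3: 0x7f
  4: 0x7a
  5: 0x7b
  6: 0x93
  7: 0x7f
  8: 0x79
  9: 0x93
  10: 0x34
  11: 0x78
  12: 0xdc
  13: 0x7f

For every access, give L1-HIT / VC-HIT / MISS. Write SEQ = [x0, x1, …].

SEQ = [MISS, MISS, VC-HIT, L1-HIT, L1-HIT, L1-HIT, MISS, L1-HIT, L1-HIT, L1-HIT, MISS, L1-HIT, MISS, VC-HIT]

  [0] addr=0x7e blk=15 s=3: MISS | VC []
  [1] addr=0x59 blk=11 s=3: MISS | VC [15]
  [2] addr=0x7b blk=15 s=3: VC-HIT | VC [11]
  [3] addr=0x7f blk=15 s=3: L1-HIT | VC [11]
  [4] addr=0x7a blk=15 s=3: L1-HIT | VC [11]
  [5] addr=0x7b blk=15 s=3: L1-HIT | VC [11]
  [6] addr=0x93 blk=18 s=2: MISS | VC [11]
  [7] addr=0x7f blk=15 s=3: L1-HIT | VC [11]
  [8] addr=0x79 blk=15 s=3: L1-HIT | VC [11]
  [9] addr=0x93 blk=18 s=2: L1-HIT | VC [11]
  [10] addr=0x34 blk=6 s=2: MISS | VC [11, 18]
  [11] addr=0x78 blk=15 s=3: L1-HIT | VC [11, 18]
  [12] addr=0xdc blk=27 s=3: MISS | VC [11, 18, 15]
  [13] addr=0x7f blk=15 s=3: VC-HIT | VC [11, 18, 27]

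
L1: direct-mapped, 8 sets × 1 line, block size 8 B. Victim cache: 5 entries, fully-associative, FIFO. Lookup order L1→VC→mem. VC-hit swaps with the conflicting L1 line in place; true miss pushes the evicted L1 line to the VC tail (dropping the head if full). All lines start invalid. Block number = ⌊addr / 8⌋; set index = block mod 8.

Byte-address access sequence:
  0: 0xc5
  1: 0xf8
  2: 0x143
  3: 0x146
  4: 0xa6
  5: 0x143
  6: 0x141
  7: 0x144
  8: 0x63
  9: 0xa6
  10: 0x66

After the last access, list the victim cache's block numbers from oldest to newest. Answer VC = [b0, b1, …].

VC = [24, 20]

  [0] addr=0xc5 blk=24 s=0: MISS | VC []
  [1] addr=0xf8 blk=31 s=7: MISS | VC []
  [2] addr=0x143 blk=40 s=0: MISS | VC [24]
  [3] addr=0x146 blk=40 s=0: L1-HIT | VC [24]
  [4] addr=0xa6 blk=20 s=4: MISS | VC [24]
  [5] addr=0x143 blk=40 s=0: L1-HIT | VC [24]
  [6] addr=0x141 blk=40 s=0: L1-HIT | VC [24]
  [7] addr=0x144 blk=40 s=0: L1-HIT | VC [24]
  [8] addr=0x63 blk=12 s=4: MISS | VC [24, 20]
  [9] addr=0xa6 blk=20 s=4: VC-HIT | VC [24, 12]
  [10] addr=0x66 blk=12 s=4: VC-HIT | VC [24, 20]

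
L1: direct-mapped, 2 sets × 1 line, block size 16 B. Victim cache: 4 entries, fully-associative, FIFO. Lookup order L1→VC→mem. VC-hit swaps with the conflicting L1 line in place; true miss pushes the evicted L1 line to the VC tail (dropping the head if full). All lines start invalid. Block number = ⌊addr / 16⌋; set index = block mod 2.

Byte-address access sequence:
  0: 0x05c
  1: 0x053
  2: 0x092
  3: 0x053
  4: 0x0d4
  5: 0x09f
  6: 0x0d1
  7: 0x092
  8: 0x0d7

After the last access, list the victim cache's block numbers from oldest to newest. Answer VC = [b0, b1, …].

  [0] addr=0x5c blk=5 s=1: MISS | VC []
  [1] addr=0x53 blk=5 s=1: L1-HIT | VC []
  [2] addr=0x92 blk=9 s=1: MISS | VC [5]
  [3] addr=0x53 blk=5 s=1: VC-HIT | VC [9]
  [4] addr=0xd4 blk=13 s=1: MISS | VC [9, 5]
  [5] addr=0x9f blk=9 s=1: VC-HIT | VC [13, 5]
  [6] addr=0xd1 blk=13 s=1: VC-HIT | VC [9, 5]
  [7] addr=0x92 blk=9 s=1: VC-HIT | VC [13, 5]
  [8] addr=0xd7 blk=13 s=1: VC-HIT | VC [9, 5]

VC = [9, 5]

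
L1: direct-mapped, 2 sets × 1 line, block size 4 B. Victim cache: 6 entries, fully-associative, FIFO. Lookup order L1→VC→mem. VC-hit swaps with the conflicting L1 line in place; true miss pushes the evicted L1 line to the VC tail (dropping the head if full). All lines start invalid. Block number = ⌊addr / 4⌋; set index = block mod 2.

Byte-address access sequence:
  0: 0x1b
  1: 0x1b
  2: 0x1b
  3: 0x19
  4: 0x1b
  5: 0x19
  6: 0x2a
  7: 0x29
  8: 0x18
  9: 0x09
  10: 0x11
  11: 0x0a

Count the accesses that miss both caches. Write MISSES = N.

0: 0x1b (blk 6, set 0) → MISS  vc=[]
1: 0x1b (blk 6, set 0) → L1-HIT  vc=[]
2: 0x1b (blk 6, set 0) → L1-HIT  vc=[]
3: 0x19 (blk 6, set 0) → L1-HIT  vc=[]
4: 0x1b (blk 6, set 0) → L1-HIT  vc=[]
5: 0x19 (blk 6, set 0) → L1-HIT  vc=[]
6: 0x2a (blk 10, set 0) → MISS  vc=[6]
7: 0x29 (blk 10, set 0) → L1-HIT  vc=[6]
8: 0x18 (blk 6, set 0) → VC-HIT  vc=[10]
9: 0x9 (blk 2, set 0) → MISS  vc=[10, 6]
10: 0x11 (blk 4, set 0) → MISS  vc=[10, 6, 2]
11: 0xa (blk 2, set 0) → VC-HIT  vc=[10, 6, 4]

MISSES = 4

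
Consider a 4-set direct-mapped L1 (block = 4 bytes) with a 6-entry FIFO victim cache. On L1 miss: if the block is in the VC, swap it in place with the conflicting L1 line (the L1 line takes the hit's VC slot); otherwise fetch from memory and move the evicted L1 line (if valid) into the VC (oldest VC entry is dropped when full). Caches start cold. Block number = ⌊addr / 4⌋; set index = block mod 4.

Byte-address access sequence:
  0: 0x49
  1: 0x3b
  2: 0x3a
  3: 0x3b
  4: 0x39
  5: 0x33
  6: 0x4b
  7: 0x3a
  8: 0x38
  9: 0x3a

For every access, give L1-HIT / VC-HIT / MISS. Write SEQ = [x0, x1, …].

#0 0x49→b18/s2 MISS; vc=[]
#1 0x3b→b14/s2 MISS; vc=[18]
#2 0x3a→b14/s2 L1-HIT; vc=[18]
#3 0x3b→b14/s2 L1-HIT; vc=[18]
#4 0x39→b14/s2 L1-HIT; vc=[18]
#5 0x33→b12/s0 MISS; vc=[18]
#6 0x4b→b18/s2 VC-HIT; vc=[14]
#7 0x3a→b14/s2 VC-HIT; vc=[18]
#8 0x38→b14/s2 L1-HIT; vc=[18]
#9 0x3a→b14/s2 L1-HIT; vc=[18]

SEQ = [MISS, MISS, L1-HIT, L1-HIT, L1-HIT, MISS, VC-HIT, VC-HIT, L1-HIT, L1-HIT]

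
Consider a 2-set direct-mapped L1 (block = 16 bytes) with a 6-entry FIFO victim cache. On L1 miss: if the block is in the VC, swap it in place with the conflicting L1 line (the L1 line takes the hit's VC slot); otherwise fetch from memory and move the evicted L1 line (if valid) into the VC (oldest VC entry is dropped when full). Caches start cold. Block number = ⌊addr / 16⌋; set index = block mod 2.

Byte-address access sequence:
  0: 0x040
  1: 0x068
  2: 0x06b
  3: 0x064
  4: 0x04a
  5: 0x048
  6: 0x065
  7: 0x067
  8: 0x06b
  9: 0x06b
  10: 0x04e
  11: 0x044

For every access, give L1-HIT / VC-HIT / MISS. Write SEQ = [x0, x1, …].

0: 0x40 (blk 4, set 0) → MISS  vc=[]
1: 0x68 (blk 6, set 0) → MISS  vc=[4]
2: 0x6b (blk 6, set 0) → L1-HIT  vc=[4]
3: 0x64 (blk 6, set 0) → L1-HIT  vc=[4]
4: 0x4a (blk 4, set 0) → VC-HIT  vc=[6]
5: 0x48 (blk 4, set 0) → L1-HIT  vc=[6]
6: 0x65 (blk 6, set 0) → VC-HIT  vc=[4]
7: 0x67 (blk 6, set 0) → L1-HIT  vc=[4]
8: 0x6b (blk 6, set 0) → L1-HIT  vc=[4]
9: 0x6b (blk 6, set 0) → L1-HIT  vc=[4]
10: 0x4e (blk 4, set 0) → VC-HIT  vc=[6]
11: 0x44 (blk 4, set 0) → L1-HIT  vc=[6]

SEQ = [MISS, MISS, L1-HIT, L1-HIT, VC-HIT, L1-HIT, VC-HIT, L1-HIT, L1-HIT, L1-HIT, VC-HIT, L1-HIT]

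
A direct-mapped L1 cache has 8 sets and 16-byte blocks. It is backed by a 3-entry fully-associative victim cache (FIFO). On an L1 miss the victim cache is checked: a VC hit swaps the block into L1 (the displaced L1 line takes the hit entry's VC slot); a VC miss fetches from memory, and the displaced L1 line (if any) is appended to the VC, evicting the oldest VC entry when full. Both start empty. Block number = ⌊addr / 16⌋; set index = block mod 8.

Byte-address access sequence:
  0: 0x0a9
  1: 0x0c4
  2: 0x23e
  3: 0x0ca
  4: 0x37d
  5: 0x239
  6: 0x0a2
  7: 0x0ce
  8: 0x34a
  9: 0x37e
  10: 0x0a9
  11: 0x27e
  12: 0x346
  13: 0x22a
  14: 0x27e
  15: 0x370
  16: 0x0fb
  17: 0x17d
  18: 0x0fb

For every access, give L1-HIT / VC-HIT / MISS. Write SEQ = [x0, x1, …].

0: 0xa9 (blk 10, set 2) → MISS  vc=[]
1: 0xc4 (blk 12, set 4) → MISS  vc=[]
2: 0x23e (blk 35, set 3) → MISS  vc=[]
3: 0xca (blk 12, set 4) → L1-HIT  vc=[]
4: 0x37d (blk 55, set 7) → MISS  vc=[]
5: 0x239 (blk 35, set 3) → L1-HIT  vc=[]
6: 0xa2 (blk 10, set 2) → L1-HIT  vc=[]
7: 0xce (blk 12, set 4) → L1-HIT  vc=[]
8: 0x34a (blk 52, set 4) → MISS  vc=[12]
9: 0x37e (blk 55, set 7) → L1-HIT  vc=[12]
10: 0xa9 (blk 10, set 2) → L1-HIT  vc=[12]
11: 0x27e (blk 39, set 7) → MISS  vc=[12, 55]
12: 0x346 (blk 52, set 4) → L1-HIT  vc=[12, 55]
13: 0x22a (blk 34, set 2) → MISS  vc=[12, 55, 10]
14: 0x27e (blk 39, set 7) → L1-HIT  vc=[12, 55, 10]
15: 0x370 (blk 55, set 7) → VC-HIT  vc=[12, 39, 10]
16: 0xfb (blk 15, set 7) → MISS  vc=[39, 10, 55]
17: 0x17d (blk 23, set 7) → MISS  vc=[10, 55, 15]
18: 0xfb (blk 15, set 7) → VC-HIT  vc=[10, 55, 23]

SEQ = [MISS, MISS, MISS, L1-HIT, MISS, L1-HIT, L1-HIT, L1-HIT, MISS, L1-HIT, L1-HIT, MISS, L1-HIT, MISS, L1-HIT, VC-HIT, MISS, MISS, VC-HIT]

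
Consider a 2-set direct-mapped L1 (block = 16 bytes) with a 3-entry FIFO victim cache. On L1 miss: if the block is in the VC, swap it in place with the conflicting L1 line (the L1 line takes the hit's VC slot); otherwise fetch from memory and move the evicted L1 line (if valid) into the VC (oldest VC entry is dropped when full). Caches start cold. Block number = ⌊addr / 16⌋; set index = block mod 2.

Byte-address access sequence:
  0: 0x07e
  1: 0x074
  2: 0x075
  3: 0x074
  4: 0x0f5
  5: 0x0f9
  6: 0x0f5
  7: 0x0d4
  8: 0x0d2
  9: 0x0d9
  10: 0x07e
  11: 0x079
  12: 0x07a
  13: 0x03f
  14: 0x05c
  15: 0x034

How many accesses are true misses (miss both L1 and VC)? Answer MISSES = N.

#0 0x7e→b7/s1 MISS; vc=[]
#1 0x74→b7/s1 L1-HIT; vc=[]
#2 0x75→b7/s1 L1-HIT; vc=[]
#3 0x74→b7/s1 L1-HIT; vc=[]
#4 0xf5→b15/s1 MISS; vc=[7]
#5 0xf9→b15/s1 L1-HIT; vc=[7]
#6 0xf5→b15/s1 L1-HIT; vc=[7]
#7 0xd4→b13/s1 MISS; vc=[7,15]
#8 0xd2→b13/s1 L1-HIT; vc=[7,15]
#9 0xd9→b13/s1 L1-HIT; vc=[7,15]
#10 0x7e→b7/s1 VC-HIT; vc=[13,15]
#11 0x79→b7/s1 L1-HIT; vc=[13,15]
#12 0x7a→b7/s1 L1-HIT; vc=[13,15]
#13 0x3f→b3/s1 MISS; vc=[13,15,7]
#14 0x5c→b5/s1 MISS; vc=[15,7,3]
#15 0x34→b3/s1 VC-HIT; vc=[15,7,5]

MISSES = 5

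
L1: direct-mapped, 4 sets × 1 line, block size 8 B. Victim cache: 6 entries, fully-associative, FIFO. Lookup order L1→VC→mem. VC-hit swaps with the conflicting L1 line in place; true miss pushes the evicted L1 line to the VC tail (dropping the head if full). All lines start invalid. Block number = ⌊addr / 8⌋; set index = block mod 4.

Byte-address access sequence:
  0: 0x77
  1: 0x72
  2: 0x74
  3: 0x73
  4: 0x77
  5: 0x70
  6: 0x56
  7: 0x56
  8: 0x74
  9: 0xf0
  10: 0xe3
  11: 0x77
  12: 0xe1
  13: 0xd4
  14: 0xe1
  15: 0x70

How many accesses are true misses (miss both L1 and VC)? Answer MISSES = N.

MISSES = 5

  [0] addr=0x77 blk=14 s=2: MISS | VC []
  [1] addr=0x72 blk=14 s=2: L1-HIT | VC []
  [2] addr=0x74 blk=14 s=2: L1-HIT | VC []
  [3] addr=0x73 blk=14 s=2: L1-HIT | VC []
  [4] addr=0x77 blk=14 s=2: L1-HIT | VC []
  [5] addr=0x70 blk=14 s=2: L1-HIT | VC []
  [6] addr=0x56 blk=10 s=2: MISS | VC [14]
  [7] addr=0x56 blk=10 s=2: L1-HIT | VC [14]
  [8] addr=0x74 blk=14 s=2: VC-HIT | VC [10]
  [9] addr=0xf0 blk=30 s=2: MISS | VC [10, 14]
  [10] addr=0xe3 blk=28 s=0: MISS | VC [10, 14]
  [11] addr=0x77 blk=14 s=2: VC-HIT | VC [10, 30]
  [12] addr=0xe1 blk=28 s=0: L1-HIT | VC [10, 30]
  [13] addr=0xd4 blk=26 s=2: MISS | VC [10, 30, 14]
  [14] addr=0xe1 blk=28 s=0: L1-HIT | VC [10, 30, 14]
  [15] addr=0x70 blk=14 s=2: VC-HIT | VC [10, 30, 26]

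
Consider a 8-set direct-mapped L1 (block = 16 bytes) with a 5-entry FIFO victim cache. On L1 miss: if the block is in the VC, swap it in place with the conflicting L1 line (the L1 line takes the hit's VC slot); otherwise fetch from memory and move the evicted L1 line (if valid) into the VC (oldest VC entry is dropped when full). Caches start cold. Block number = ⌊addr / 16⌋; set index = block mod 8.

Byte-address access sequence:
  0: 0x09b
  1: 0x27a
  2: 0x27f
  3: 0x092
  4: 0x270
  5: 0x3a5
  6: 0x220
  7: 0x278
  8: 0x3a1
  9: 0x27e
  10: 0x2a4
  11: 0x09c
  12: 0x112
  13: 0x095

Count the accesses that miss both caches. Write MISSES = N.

#0 0x9b→b9/s1 MISS; vc=[]
#1 0x27a→b39/s7 MISS; vc=[]
#2 0x27f→b39/s7 L1-HIT; vc=[]
#3 0x92→b9/s1 L1-HIT; vc=[]
#4 0x270→b39/s7 L1-HIT; vc=[]
#5 0x3a5→b58/s2 MISS; vc=[]
#6 0x220→b34/s2 MISS; vc=[58]
#7 0x278→b39/s7 L1-HIT; vc=[58]
#8 0x3a1→b58/s2 VC-HIT; vc=[34]
#9 0x27e→b39/s7 L1-HIT; vc=[34]
#10 0x2a4→b42/s2 MISS; vc=[34,58]
#11 0x9c→b9/s1 L1-HIT; vc=[34,58]
#12 0x112→b17/s1 MISS; vc=[34,58,9]
#13 0x95→b9/s1 VC-HIT; vc=[34,58,17]

MISSES = 6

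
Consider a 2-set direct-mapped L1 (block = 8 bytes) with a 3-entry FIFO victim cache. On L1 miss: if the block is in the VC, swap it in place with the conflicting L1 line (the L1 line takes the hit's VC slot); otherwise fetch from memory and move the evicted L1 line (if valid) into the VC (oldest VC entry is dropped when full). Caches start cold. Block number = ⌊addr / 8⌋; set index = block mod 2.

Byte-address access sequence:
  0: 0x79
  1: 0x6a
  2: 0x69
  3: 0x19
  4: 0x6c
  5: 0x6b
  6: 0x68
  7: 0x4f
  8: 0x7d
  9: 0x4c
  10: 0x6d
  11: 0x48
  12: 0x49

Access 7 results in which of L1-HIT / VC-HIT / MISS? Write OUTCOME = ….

  [0] addr=0x79 blk=15 s=1: MISS | VC []
  [1] addr=0x6a blk=13 s=1: MISS | VC [15]
  [2] addr=0x69 blk=13 s=1: L1-HIT | VC [15]
  [3] addr=0x19 blk=3 s=1: MISS | VC [15, 13]
  [4] addr=0x6c blk=13 s=1: VC-HIT | VC [15, 3]
  [5] addr=0x6b blk=13 s=1: L1-HIT | VC [15, 3]
  [6] addr=0x68 blk=13 s=1: L1-HIT | VC [15, 3]
  [7] addr=0x4f blk=9 s=1: MISS | VC [15, 3, 13]
  [8] addr=0x7d blk=15 s=1: VC-HIT | VC [9, 3, 13]
  [9] addr=0x4c blk=9 s=1: VC-HIT | VC [15, 3, 13]
  [10] addr=0x6d blk=13 s=1: VC-HIT | VC [15, 3, 9]
  [11] addr=0x48 blk=9 s=1: VC-HIT | VC [15, 3, 13]
  [12] addr=0x49 blk=9 s=1: L1-HIT | VC [15, 3, 13]

OUTCOME = MISS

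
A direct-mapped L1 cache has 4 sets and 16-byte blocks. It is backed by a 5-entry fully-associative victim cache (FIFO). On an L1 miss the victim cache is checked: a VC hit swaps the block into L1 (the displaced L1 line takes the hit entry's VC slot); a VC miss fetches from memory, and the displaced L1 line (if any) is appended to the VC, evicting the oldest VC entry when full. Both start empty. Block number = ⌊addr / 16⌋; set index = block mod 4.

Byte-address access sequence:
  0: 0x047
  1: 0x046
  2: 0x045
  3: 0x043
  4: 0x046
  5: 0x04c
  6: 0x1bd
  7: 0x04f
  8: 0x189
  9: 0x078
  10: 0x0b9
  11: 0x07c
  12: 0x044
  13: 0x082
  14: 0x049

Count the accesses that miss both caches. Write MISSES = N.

#0 0x47→b4/s0 MISS; vc=[]
#1 0x46→b4/s0 L1-HIT; vc=[]
#2 0x45→b4/s0 L1-HIT; vc=[]
#3 0x43→b4/s0 L1-HIT; vc=[]
#4 0x46→b4/s0 L1-HIT; vc=[]
#5 0x4c→b4/s0 L1-HIT; vc=[]
#6 0x1bd→b27/s3 MISS; vc=[]
#7 0x4f→b4/s0 L1-HIT; vc=[]
#8 0x189→b24/s0 MISS; vc=[4]
#9 0x78→b7/s3 MISS; vc=[4,27]
#10 0xb9→b11/s3 MISS; vc=[4,27,7]
#11 0x7c→b7/s3 VC-HIT; vc=[4,27,11]
#12 0x44→b4/s0 VC-HIT; vc=[24,27,11]
#13 0x82→b8/s0 MISS; vc=[24,27,11,4]
#14 0x49→b4/s0 VC-HIT; vc=[24,27,11,8]

MISSES = 6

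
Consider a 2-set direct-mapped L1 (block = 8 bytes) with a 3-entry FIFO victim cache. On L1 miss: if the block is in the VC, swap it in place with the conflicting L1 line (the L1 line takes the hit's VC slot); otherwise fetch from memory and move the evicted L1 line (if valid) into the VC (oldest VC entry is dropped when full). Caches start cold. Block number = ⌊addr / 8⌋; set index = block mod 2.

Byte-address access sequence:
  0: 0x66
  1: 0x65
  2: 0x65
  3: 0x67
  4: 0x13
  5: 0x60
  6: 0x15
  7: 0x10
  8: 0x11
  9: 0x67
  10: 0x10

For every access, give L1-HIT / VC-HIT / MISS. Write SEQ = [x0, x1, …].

SEQ = [MISS, L1-HIT, L1-HIT, L1-HIT, MISS, VC-HIT, VC-HIT, L1-HIT, L1-HIT, VC-HIT, VC-HIT]

0: 0x66 (blk 12, set 0) → MISS  vc=[]
1: 0x65 (blk 12, set 0) → L1-HIT  vc=[]
2: 0x65 (blk 12, set 0) → L1-HIT  vc=[]
3: 0x67 (blk 12, set 0) → L1-HIT  vc=[]
4: 0x13 (blk 2, set 0) → MISS  vc=[12]
5: 0x60 (blk 12, set 0) → VC-HIT  vc=[2]
6: 0x15 (blk 2, set 0) → VC-HIT  vc=[12]
7: 0x10 (blk 2, set 0) → L1-HIT  vc=[12]
8: 0x11 (blk 2, set 0) → L1-HIT  vc=[12]
9: 0x67 (blk 12, set 0) → VC-HIT  vc=[2]
10: 0x10 (blk 2, set 0) → VC-HIT  vc=[12]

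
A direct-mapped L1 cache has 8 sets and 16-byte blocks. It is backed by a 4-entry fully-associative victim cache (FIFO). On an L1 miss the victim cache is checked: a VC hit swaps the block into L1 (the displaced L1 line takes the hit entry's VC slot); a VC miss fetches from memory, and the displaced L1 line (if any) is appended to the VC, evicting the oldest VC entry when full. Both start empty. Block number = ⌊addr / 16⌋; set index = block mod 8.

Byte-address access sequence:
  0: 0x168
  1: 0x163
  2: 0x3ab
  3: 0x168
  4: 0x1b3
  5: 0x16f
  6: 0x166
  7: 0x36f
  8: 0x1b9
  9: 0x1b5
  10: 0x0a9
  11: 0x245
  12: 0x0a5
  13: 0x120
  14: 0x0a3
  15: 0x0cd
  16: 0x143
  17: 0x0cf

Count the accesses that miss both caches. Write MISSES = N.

0: 0x168 (blk 22, set 6) → MISS  vc=[]
1: 0x163 (blk 22, set 6) → L1-HIT  vc=[]
2: 0x3ab (blk 58, set 2) → MISS  vc=[]
3: 0x168 (blk 22, set 6) → L1-HIT  vc=[]
4: 0x1b3 (blk 27, set 3) → MISS  vc=[]
5: 0x16f (blk 22, set 6) → L1-HIT  vc=[]
6: 0x166 (blk 22, set 6) → L1-HIT  vc=[]
7: 0x36f (blk 54, set 6) → MISS  vc=[22]
8: 0x1b9 (blk 27, set 3) → L1-HIT  vc=[22]
9: 0x1b5 (blk 27, set 3) → L1-HIT  vc=[22]
10: 0xa9 (blk 10, set 2) → MISS  vc=[22, 58]
11: 0x245 (blk 36, set 4) → MISS  vc=[22, 58]
12: 0xa5 (blk 10, set 2) → L1-HIT  vc=[22, 58]
13: 0x120 (blk 18, set 2) → MISS  vc=[22, 58, 10]
14: 0xa3 (blk 10, set 2) → VC-HIT  vc=[22, 58, 18]
15: 0xcd (blk 12, set 4) → MISS  vc=[22, 58, 18, 36]
16: 0x143 (blk 20, set 4) → MISS  vc=[58, 18, 36, 12]
17: 0xcf (blk 12, set 4) → VC-HIT  vc=[58, 18, 36, 20]

MISSES = 9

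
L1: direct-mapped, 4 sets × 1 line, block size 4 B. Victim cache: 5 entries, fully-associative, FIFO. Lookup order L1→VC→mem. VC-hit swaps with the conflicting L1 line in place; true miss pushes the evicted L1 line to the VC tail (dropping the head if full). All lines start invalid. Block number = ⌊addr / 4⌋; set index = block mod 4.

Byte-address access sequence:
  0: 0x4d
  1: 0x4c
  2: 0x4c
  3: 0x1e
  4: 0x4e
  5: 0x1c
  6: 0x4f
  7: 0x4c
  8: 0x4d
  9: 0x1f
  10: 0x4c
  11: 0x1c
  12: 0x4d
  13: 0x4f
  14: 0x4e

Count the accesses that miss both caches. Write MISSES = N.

0: 0x4d (blk 19, set 3) → MISS  vc=[]
1: 0x4c (blk 19, set 3) → L1-HIT  vc=[]
2: 0x4c (blk 19, set 3) → L1-HIT  vc=[]
3: 0x1e (blk 7, set 3) → MISS  vc=[19]
4: 0x4e (blk 19, set 3) → VC-HIT  vc=[7]
5: 0x1c (blk 7, set 3) → VC-HIT  vc=[19]
6: 0x4f (blk 19, set 3) → VC-HIT  vc=[7]
7: 0x4c (blk 19, set 3) → L1-HIT  vc=[7]
8: 0x4d (blk 19, set 3) → L1-HIT  vc=[7]
9: 0x1f (blk 7, set 3) → VC-HIT  vc=[19]
10: 0x4c (blk 19, set 3) → VC-HIT  vc=[7]
11: 0x1c (blk 7, set 3) → VC-HIT  vc=[19]
12: 0x4d (blk 19, set 3) → VC-HIT  vc=[7]
13: 0x4f (blk 19, set 3) → L1-HIT  vc=[7]
14: 0x4e (blk 19, set 3) → L1-HIT  vc=[7]

MISSES = 2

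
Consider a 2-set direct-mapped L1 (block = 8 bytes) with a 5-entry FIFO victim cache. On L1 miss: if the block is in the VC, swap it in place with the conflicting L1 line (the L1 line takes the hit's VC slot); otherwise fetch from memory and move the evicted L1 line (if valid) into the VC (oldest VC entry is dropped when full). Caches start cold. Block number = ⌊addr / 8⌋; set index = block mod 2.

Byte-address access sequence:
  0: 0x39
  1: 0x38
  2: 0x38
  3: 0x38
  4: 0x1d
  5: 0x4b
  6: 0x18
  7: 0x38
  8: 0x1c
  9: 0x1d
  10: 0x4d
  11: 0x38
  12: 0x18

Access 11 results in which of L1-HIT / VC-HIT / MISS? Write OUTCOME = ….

OUTCOME = VC-HIT

#0 0x39→b7/s1 MISS; vc=[]
#1 0x38→b7/s1 L1-HIT; vc=[]
#2 0x38→b7/s1 L1-HIT; vc=[]
#3 0x38→b7/s1 L1-HIT; vc=[]
#4 0x1d→b3/s1 MISS; vc=[7]
#5 0x4b→b9/s1 MISS; vc=[7,3]
#6 0x18→b3/s1 VC-HIT; vc=[7,9]
#7 0x38→b7/s1 VC-HIT; vc=[3,9]
#8 0x1c→b3/s1 VC-HIT; vc=[7,9]
#9 0x1d→b3/s1 L1-HIT; vc=[7,9]
#10 0x4d→b9/s1 VC-HIT; vc=[7,3]
#11 0x38→b7/s1 VC-HIT; vc=[9,3]
#12 0x18→b3/s1 VC-HIT; vc=[9,7]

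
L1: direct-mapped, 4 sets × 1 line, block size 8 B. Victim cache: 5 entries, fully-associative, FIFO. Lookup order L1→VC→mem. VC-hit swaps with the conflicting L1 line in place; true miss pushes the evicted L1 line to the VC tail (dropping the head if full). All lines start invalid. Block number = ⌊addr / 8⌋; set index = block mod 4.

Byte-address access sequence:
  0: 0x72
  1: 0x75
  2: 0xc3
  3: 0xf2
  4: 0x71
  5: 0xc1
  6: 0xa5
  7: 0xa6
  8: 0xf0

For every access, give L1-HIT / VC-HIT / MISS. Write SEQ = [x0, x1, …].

#0 0x72→b14/s2 MISS; vc=[]
#1 0x75→b14/s2 L1-HIT; vc=[]
#2 0xc3→b24/s0 MISS; vc=[]
#3 0xf2→b30/s2 MISS; vc=[14]
#4 0x71→b14/s2 VC-HIT; vc=[30]
#5 0xc1→b24/s0 L1-HIT; vc=[30]
#6 0xa5→b20/s0 MISS; vc=[30,24]
#7 0xa6→b20/s0 L1-HIT; vc=[30,24]
#8 0xf0→b30/s2 VC-HIT; vc=[14,24]

SEQ = [MISS, L1-HIT, MISS, MISS, VC-HIT, L1-HIT, MISS, L1-HIT, VC-HIT]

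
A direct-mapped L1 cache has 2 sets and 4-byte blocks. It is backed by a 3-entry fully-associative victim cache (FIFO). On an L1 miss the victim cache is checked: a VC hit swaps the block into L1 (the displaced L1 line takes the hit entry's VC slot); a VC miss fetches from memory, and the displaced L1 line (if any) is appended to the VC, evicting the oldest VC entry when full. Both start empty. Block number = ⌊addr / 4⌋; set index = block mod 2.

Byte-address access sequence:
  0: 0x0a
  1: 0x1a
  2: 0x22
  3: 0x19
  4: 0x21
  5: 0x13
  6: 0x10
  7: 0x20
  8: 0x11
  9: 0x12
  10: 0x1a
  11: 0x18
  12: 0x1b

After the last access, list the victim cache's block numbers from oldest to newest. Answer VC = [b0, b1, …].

#0 0xa→b2/s0 MISS; vc=[]
#1 0x1a→b6/s0 MISS; vc=[2]
#2 0x22→b8/s0 MISS; vc=[2,6]
#3 0x19→b6/s0 VC-HIT; vc=[2,8]
#4 0x21→b8/s0 VC-HIT; vc=[2,6]
#5 0x13→b4/s0 MISS; vc=[2,6,8]
#6 0x10→b4/s0 L1-HIT; vc=[2,6,8]
#7 0x20→b8/s0 VC-HIT; vc=[2,6,4]
#8 0x11→b4/s0 VC-HIT; vc=[2,6,8]
#9 0x12→b4/s0 L1-HIT; vc=[2,6,8]
#10 0x1a→b6/s0 VC-HIT; vc=[2,4,8]
#11 0x18→b6/s0 L1-HIT; vc=[2,4,8]
#12 0x1b→b6/s0 L1-HIT; vc=[2,4,8]

VC = [2, 4, 8]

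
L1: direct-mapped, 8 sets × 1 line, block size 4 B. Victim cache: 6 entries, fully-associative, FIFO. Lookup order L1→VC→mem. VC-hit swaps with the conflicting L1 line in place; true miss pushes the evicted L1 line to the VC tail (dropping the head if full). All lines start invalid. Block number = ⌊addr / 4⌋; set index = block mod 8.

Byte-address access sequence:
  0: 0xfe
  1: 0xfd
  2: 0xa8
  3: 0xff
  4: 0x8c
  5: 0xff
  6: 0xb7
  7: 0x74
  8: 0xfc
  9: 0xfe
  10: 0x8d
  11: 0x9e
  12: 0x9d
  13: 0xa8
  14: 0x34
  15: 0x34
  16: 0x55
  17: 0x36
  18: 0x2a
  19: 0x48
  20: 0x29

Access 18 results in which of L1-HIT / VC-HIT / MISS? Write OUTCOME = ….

0: 0xfe (blk 63, set 7) → MISS  vc=[]
1: 0xfd (blk 63, set 7) → L1-HIT  vc=[]
2: 0xa8 (blk 42, set 2) → MISS  vc=[]
3: 0xff (blk 63, set 7) → L1-HIT  vc=[]
4: 0x8c (blk 35, set 3) → MISS  vc=[]
5: 0xff (blk 63, set 7) → L1-HIT  vc=[]
6: 0xb7 (blk 45, set 5) → MISS  vc=[]
7: 0x74 (blk 29, set 5) → MISS  vc=[45]
8: 0xfc (blk 63, set 7) → L1-HIT  vc=[45]
9: 0xfe (blk 63, set 7) → L1-HIT  vc=[45]
10: 0x8d (blk 35, set 3) → L1-HIT  vc=[45]
11: 0x9e (blk 39, set 7) → MISS  vc=[45, 63]
12: 0x9d (blk 39, set 7) → L1-HIT  vc=[45, 63]
13: 0xa8 (blk 42, set 2) → L1-HIT  vc=[45, 63]
14: 0x34 (blk 13, set 5) → MISS  vc=[45, 63, 29]
15: 0x34 (blk 13, set 5) → L1-HIT  vc=[45, 63, 29]
16: 0x55 (blk 21, set 5) → MISS  vc=[45, 63, 29, 13]
17: 0x36 (blk 13, set 5) → VC-HIT  vc=[45, 63, 29, 21]
18: 0x2a (blk 10, set 2) → MISS  vc=[45, 63, 29, 21, 42]
19: 0x48 (blk 18, set 2) → MISS  vc=[45, 63, 29, 21, 42, 10]
20: 0x29 (blk 10, set 2) → VC-HIT  vc=[45, 63, 29, 21, 42, 18]

OUTCOME = MISS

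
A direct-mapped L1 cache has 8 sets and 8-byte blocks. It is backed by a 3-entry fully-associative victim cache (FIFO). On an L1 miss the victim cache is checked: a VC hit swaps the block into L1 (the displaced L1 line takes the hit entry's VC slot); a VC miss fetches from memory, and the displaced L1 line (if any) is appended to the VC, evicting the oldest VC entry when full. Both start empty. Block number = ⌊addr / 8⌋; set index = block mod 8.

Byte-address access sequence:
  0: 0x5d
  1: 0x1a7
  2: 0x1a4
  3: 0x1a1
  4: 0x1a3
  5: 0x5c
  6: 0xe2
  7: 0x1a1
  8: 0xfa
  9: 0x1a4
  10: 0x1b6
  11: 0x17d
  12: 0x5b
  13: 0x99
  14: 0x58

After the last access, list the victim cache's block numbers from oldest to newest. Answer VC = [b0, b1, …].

VC = [28, 31, 19]

  [0] addr=0x5d blk=11 s=3: MISS | VC []
  [1] addr=0x1a7 blk=52 s=4: MISS | VC []
  [2] addr=0x1a4 blk=52 s=4: L1-HIT | VC []
  [3] addr=0x1a1 blk=52 s=4: L1-HIT | VC []
  [4] addr=0x1a3 blk=52 s=4: L1-HIT | VC []
  [5] addr=0x5c blk=11 s=3: L1-HIT | VC []
  [6] addr=0xe2 blk=28 s=4: MISS | VC [52]
  [7] addr=0x1a1 blk=52 s=4: VC-HIT | VC [28]
  [8] addr=0xfa blk=31 s=7: MISS | VC [28]
  [9] addr=0x1a4 blk=52 s=4: L1-HIT | VC [28]
  [10] addr=0x1b6 blk=54 s=6: MISS | VC [28]
  [11] addr=0x17d blk=47 s=7: MISS | VC [28, 31]
  [12] addr=0x5b blk=11 s=3: L1-HIT | VC [28, 31]
  [13] addr=0x99 blk=19 s=3: MISS | VC [28, 31, 11]
  [14] addr=0x58 blk=11 s=3: VC-HIT | VC [28, 31, 19]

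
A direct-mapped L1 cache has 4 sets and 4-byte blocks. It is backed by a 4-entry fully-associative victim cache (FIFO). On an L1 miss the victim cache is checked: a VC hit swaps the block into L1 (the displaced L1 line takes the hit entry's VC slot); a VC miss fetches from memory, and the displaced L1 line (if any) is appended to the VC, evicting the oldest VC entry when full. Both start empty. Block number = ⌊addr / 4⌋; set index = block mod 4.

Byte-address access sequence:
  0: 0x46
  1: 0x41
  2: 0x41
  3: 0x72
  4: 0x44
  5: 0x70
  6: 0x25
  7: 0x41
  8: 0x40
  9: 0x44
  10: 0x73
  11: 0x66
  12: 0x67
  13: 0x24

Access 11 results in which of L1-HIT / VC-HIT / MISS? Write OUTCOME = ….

OUTCOME = MISS

0: 0x46 (blk 17, set 1) → MISS  vc=[]
1: 0x41 (blk 16, set 0) → MISS  vc=[]
2: 0x41 (blk 16, set 0) → L1-HIT  vc=[]
3: 0x72 (blk 28, set 0) → MISS  vc=[16]
4: 0x44 (blk 17, set 1) → L1-HIT  vc=[16]
5: 0x70 (blk 28, set 0) → L1-HIT  vc=[16]
6: 0x25 (blk 9, set 1) → MISS  vc=[16, 17]
7: 0x41 (blk 16, set 0) → VC-HIT  vc=[28, 17]
8: 0x40 (blk 16, set 0) → L1-HIT  vc=[28, 17]
9: 0x44 (blk 17, set 1) → VC-HIT  vc=[28, 9]
10: 0x73 (blk 28, set 0) → VC-HIT  vc=[16, 9]
11: 0x66 (blk 25, set 1) → MISS  vc=[16, 9, 17]
12: 0x67 (blk 25, set 1) → L1-HIT  vc=[16, 9, 17]
13: 0x24 (blk 9, set 1) → VC-HIT  vc=[16, 25, 17]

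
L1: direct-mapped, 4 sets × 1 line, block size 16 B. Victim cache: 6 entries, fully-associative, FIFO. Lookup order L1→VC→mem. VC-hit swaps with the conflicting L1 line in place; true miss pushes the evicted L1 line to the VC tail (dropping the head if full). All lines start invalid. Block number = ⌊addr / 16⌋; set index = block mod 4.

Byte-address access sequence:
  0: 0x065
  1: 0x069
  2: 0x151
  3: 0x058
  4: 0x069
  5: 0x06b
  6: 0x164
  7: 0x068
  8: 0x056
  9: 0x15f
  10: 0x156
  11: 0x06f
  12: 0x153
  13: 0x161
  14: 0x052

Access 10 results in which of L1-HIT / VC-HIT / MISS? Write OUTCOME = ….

OUTCOME = L1-HIT

#0 0x65→b6/s2 MISS; vc=[]
#1 0x69→b6/s2 L1-HIT; vc=[]
#2 0x151→b21/s1 MISS; vc=[]
#3 0x58→b5/s1 MISS; vc=[21]
#4 0x69→b6/s2 L1-HIT; vc=[21]
#5 0x6b→b6/s2 L1-HIT; vc=[21]
#6 0x164→b22/s2 MISS; vc=[21,6]
#7 0x68→b6/s2 VC-HIT; vc=[21,22]
#8 0x56→b5/s1 L1-HIT; vc=[21,22]
#9 0x15f→b21/s1 VC-HIT; vc=[5,22]
#10 0x156→b21/s1 L1-HIT; vc=[5,22]
#11 0x6f→b6/s2 L1-HIT; vc=[5,22]
#12 0x153→b21/s1 L1-HIT; vc=[5,22]
#13 0x161→b22/s2 VC-HIT; vc=[5,6]
#14 0x52→b5/s1 VC-HIT; vc=[21,6]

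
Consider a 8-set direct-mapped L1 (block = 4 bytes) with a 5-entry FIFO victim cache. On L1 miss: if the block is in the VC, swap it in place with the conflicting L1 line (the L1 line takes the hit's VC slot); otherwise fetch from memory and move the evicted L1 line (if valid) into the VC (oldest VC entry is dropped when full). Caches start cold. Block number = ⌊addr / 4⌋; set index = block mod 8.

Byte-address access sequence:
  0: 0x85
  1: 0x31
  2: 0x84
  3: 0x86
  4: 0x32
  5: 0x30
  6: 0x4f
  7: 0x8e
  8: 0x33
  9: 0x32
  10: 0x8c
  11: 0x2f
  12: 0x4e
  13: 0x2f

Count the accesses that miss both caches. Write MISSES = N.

#0 0x85→b33/s1 MISS; vc=[]
#1 0x31→b12/s4 MISS; vc=[]
#2 0x84→b33/s1 L1-HIT; vc=[]
#3 0x86→b33/s1 L1-HIT; vc=[]
#4 0x32→b12/s4 L1-HIT; vc=[]
#5 0x30→b12/s4 L1-HIT; vc=[]
#6 0x4f→b19/s3 MISS; vc=[]
#7 0x8e→b35/s3 MISS; vc=[19]
#8 0x33→b12/s4 L1-HIT; vc=[19]
#9 0x32→b12/s4 L1-HIT; vc=[19]
#10 0x8c→b35/s3 L1-HIT; vc=[19]
#11 0x2f→b11/s3 MISS; vc=[19,35]
#12 0x4e→b19/s3 VC-HIT; vc=[11,35]
#13 0x2f→b11/s3 VC-HIT; vc=[19,35]

MISSES = 5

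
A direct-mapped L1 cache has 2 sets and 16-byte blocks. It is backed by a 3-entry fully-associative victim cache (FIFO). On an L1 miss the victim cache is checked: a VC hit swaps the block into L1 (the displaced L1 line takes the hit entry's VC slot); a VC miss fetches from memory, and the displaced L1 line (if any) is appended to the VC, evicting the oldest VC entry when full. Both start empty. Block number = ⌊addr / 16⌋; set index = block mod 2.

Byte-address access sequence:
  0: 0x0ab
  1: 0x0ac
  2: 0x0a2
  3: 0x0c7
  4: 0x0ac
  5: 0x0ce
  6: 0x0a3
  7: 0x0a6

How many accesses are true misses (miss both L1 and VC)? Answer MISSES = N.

  [0] addr=0xab blk=10 s=0: MISS | VC []
  [1] addr=0xac blk=10 s=0: L1-HIT | VC []
  [2] addr=0xa2 blk=10 s=0: L1-HIT | VC []
  [3] addr=0xc7 blk=12 s=0: MISS | VC [10]
  [4] addr=0xac blk=10 s=0: VC-HIT | VC [12]
  [5] addr=0xce blk=12 s=0: VC-HIT | VC [10]
  [6] addr=0xa3 blk=10 s=0: VC-HIT | VC [12]
  [7] addr=0xa6 blk=10 s=0: L1-HIT | VC [12]

MISSES = 2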